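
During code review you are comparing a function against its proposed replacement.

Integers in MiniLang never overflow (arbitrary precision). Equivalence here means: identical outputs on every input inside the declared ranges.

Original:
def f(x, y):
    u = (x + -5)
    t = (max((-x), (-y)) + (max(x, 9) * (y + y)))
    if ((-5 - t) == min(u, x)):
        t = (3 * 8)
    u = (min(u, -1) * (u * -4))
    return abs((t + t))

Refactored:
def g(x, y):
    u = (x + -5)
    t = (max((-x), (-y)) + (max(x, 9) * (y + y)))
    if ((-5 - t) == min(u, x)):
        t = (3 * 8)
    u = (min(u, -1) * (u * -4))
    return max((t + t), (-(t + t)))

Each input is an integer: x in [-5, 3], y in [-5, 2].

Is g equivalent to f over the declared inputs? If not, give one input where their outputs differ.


Equivalent — the differences include min/max/abs usage differs, plus arithmetic usage differs, yet no declared input distinguishes the two.
Spot check at x=-2, y=0 — f: u becomes -7; next t becomes 2; next ((-5 - t) == min(u, x)) evaluates to true; next t becomes 24; next u becomes -196; next final value 48. g: u becomes -7; next t becomes 2; next ((-5 - t) == min(u, x)) evaluates to true; next t becomes 24; next u becomes -196; next final value 48. Both give 48.
An exhaustive pass over the 72 declared inputs shows identical outputs.
verdict: equivalent


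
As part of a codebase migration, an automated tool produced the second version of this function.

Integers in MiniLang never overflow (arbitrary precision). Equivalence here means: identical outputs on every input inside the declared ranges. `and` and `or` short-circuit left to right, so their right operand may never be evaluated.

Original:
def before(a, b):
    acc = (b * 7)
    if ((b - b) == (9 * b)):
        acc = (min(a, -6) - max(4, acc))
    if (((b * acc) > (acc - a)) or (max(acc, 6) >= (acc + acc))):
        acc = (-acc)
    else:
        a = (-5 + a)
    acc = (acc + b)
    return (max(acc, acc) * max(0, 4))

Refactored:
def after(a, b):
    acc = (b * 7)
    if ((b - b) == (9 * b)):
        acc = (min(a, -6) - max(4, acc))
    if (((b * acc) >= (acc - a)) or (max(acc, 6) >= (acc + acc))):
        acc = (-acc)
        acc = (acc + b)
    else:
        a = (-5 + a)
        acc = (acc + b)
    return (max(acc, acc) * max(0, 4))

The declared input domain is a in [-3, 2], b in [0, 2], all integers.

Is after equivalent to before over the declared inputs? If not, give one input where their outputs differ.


Try a=0, b=1.
before: acc becomes 7; next ((b - b) == (9 * b)) evaluates to false; next (((b * acc) > (acc - a)) or (max(acc, 6) >= (acc + acc))) evaluates to false; next a becomes -5; next acc becomes 8; next final value 32
after: acc becomes 7; next ((b - b) == (9 * b)) evaluates to false; next (((b * acc) >= (acc - a)) or (max(acc, 6) >= (acc + acc))) evaluates to true; next acc becomes -7; next acc becomes -6; next final value -24
32 != -24, so the rewrite changes behavior.
verdict: not equivalent; witness: a=0, b=1


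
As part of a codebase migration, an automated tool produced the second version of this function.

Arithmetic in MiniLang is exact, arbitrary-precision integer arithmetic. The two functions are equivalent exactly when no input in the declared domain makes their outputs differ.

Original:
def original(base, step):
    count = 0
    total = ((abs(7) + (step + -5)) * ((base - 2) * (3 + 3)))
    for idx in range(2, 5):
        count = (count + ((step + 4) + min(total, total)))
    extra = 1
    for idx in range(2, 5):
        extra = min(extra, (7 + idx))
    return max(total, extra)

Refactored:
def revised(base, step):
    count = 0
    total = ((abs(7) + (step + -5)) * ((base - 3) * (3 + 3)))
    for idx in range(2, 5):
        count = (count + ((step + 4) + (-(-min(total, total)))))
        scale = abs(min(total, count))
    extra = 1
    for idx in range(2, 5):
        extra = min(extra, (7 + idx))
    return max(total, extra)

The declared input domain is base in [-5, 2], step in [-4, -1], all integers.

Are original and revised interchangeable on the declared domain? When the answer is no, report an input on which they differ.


Take base=-5, step=-4.
original: count=0, then total=84, then (idx=2), then count=84, then (idx=3), then count=168, then (idx=4), then count=252, then extra=1, then (idx=2), then extra=1, then (idx=3), then extra=1, then (idx=4), then extra=1, then returns 84
revised: count=0, then total=96, then (idx=2), then count=96, then scale=96, then (idx=3), then count=192, then scale=96, then (idx=4), then count=288, then scale=96, then extra=1, then (idx=2), then extra=1, then (idx=3), then extra=1, then (idx=4), then extra=1, then returns 96
84 vs 96 — the two versions disagree here.
verdict: not equivalent; witness: base=-5, step=-4


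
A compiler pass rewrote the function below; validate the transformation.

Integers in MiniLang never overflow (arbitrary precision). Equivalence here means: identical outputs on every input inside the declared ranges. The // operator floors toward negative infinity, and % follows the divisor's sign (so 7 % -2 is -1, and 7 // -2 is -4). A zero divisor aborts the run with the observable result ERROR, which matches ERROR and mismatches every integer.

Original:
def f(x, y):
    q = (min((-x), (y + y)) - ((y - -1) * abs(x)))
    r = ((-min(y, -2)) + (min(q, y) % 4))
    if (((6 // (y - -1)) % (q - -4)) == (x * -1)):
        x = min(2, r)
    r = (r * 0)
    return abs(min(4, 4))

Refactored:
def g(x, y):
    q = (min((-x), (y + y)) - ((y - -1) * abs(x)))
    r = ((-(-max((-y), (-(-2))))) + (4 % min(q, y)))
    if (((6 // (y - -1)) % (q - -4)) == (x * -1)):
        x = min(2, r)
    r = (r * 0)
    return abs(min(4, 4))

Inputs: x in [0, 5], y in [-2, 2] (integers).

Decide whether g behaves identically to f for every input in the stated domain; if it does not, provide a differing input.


Take x=0, y=0.
f: q becomes 0; next r becomes 2; next (((6 // (y - -1)) % (q - -4)) == (x * -1)) evaluates to false; next r becomes 0; next final value 4
g: q becomes 0; next hits division by zero so the output is ERROR
4 and ERROR differ, so these are not the same function on this domain.
verdict: not equivalent; witness: x=0, y=0


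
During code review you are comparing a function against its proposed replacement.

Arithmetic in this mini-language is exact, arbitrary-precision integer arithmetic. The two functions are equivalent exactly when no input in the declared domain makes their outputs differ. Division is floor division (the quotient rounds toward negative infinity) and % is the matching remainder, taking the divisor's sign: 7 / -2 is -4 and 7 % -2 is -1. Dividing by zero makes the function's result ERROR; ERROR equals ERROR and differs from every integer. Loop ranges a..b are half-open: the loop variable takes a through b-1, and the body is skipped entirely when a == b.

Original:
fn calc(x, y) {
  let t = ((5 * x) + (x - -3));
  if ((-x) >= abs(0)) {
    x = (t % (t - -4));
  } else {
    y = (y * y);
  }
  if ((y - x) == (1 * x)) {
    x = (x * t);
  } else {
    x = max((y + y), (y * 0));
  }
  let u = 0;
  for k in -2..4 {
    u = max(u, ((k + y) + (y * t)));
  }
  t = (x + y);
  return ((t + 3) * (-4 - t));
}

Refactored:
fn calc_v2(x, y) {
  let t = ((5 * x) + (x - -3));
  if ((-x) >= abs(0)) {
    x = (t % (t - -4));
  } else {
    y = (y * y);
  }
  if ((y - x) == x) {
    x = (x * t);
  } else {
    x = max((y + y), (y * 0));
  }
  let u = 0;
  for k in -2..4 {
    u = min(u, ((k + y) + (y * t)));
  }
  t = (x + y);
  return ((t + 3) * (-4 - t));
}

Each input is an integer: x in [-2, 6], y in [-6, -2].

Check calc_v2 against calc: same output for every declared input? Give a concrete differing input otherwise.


The edit looks behavioral (`max(u, ((k + y) + (y * t)))` became `min(u, ((k + y) + (y * t)))`), but over these ranges it never changes the outcome.
Tracing x=5, y=-6: calc: t = 33; ((-x) >= abs(0)) -> false; y = 36; ((y - x) == (1 * x)) -> false; x = 72; u = 0; [k=-2]; u = 1222; [k=-1]; u = 1223; [k=0]; u = 1224; [k=1]; u = 1225; [k=2]; u = 1226; [k=3]; u = 1227; t = 108; return -12432 | calc_v2: t = 33; ((-x) >= abs(0)) -> false; y = 36; ((y - x) == x) -> false; x = 72; u = 0; [k=-2]; u = 0; [k=-1]; u = 0; [k=0]; u = 0; [k=1]; u = 0; [k=2]; u = 0; [k=3]; u = 0; t = 108; return -12432 — matching result -12432.
Checked all 45 inputs in the declared domain: the outputs agree on every one.
verdict: equivalent


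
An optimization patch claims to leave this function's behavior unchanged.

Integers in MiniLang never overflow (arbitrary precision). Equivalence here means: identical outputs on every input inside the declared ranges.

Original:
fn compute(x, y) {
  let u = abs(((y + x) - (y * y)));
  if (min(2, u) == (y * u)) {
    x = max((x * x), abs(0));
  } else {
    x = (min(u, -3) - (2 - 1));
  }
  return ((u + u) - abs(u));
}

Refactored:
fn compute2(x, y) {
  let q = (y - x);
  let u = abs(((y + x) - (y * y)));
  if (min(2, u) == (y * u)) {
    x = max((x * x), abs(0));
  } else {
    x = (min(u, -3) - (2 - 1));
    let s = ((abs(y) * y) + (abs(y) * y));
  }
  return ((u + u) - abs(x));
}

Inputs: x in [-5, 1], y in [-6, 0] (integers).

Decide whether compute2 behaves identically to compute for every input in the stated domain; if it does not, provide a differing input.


Not equivalent: x=-5, y=-6 separates them (47 vs 90).
compute: u becomes 47; next (min(2, u) == (y * u)) evaluates to false; next x becomes -4; next final value 47
compute2: q becomes -1; next u becomes 47; next (min(2, u) == (y * u)) evaluates to false; next x becomes -4; next s becomes -72; next final value 90
verdict: not equivalent; witness: x=-5, y=-6


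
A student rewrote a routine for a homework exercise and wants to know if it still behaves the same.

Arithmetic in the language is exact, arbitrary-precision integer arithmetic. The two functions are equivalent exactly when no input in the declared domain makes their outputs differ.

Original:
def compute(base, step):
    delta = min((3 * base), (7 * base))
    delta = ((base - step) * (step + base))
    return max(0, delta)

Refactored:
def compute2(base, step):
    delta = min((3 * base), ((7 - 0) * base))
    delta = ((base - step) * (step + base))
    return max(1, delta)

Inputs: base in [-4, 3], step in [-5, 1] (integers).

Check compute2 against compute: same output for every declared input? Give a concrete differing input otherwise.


The rewrite breaks on base=-4, step=-5, where the results are 0 and 1.
compute: delta = -28; delta = -9; return 0
compute2: delta = -28; delta = -9; return 1
verdict: not equivalent; witness: base=-4, step=-5


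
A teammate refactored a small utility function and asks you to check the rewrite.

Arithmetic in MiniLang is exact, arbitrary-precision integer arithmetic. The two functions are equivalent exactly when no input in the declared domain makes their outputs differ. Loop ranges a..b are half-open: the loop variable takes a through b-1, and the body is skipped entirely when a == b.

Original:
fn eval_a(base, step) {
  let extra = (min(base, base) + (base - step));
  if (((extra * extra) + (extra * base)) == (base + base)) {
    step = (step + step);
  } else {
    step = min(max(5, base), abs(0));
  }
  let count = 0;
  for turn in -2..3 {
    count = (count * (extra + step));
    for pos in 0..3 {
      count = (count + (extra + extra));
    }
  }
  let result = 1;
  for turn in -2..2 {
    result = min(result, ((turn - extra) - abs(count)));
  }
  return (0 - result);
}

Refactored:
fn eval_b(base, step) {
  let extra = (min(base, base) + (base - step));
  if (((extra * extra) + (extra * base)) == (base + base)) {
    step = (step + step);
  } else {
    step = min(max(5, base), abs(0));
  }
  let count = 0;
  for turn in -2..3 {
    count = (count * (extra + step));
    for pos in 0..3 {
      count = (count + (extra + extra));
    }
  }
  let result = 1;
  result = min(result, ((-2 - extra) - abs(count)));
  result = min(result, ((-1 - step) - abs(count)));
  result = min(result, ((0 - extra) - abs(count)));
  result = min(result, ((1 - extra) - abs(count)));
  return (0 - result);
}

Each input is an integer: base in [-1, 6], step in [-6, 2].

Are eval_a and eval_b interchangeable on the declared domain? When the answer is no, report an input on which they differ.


Try base=-1, step=0.
eval_a: extra becomes -2; next (((extra * extra) + (extra * base)) == (base + base)) evaluates to false; next step becomes 0; next count becomes 0; next at turn=-2:; next count becomes 0; next at pos=0:; next count becomes -4; next at pos=1:; next count becomes -8; next at pos=2:; next count becomes -12; next at turn=-1:; next count becomes 24; next at pos=0:; next count becomes 20; next at pos=1:; next count becomes 16; next at pos=2:; next count becomes 12; next at turn=0:; next count becomes -24; next at pos=0:; next count becomes -28; next at pos=1:; next count becomes -32; next at pos=2:; next count becomes -36; next at turn=1:; next count becomes 72; next at pos=0:; next count becomes 68; next at pos=1:; next count becomes 64; next at pos=2:; next count becomes 60; next at turn=2:; next count becomes -120; next at pos=0:; next count becomes -124; next at pos=1:; next count becomes -128; next at pos=2:; next count becomes -132; next result becomes 1; next at turn=-2:; next result becomes -132; next at turn=-1:; next result becomes -132; next at turn=0:; next result becomes -132; next at turn=1:; next result becomes -132; next final value 132
eval_b: extra becomes -2; next (((extra * extra) + (extra * base)) == (base + base)) evaluates to false; next step becomes 0; next count becomes 0; next at turn=-2:; next count becomes 0; next at pos=0:; next count becomes -4; next at pos=1:; next count becomes -8; next at pos=2:; next count becomes -12; next at turn=-1:; next count becomes 24; next at pos=0:; next count becomes 20; next at pos=1:; next count becomes 16; next at pos=2:; next count becomes 12; next at turn=0:; next count becomes -24; next at pos=0:; next count becomes -28; next at pos=1:; next count becomes -32; next at pos=2:; next count becomes -36; next at turn=1:; next count becomes 72; next at pos=0:; next count becomes 68; next at pos=1:; next count becomes 64; next at pos=2:; next count becomes 60; next at turn=2:; next count becomes -120; next at pos=0:; next count becomes -124; next at pos=1:; next count becomes -128; next at pos=2:; next count becomes -132; next result becomes 1; next result becomes -132; next result becomes -133; next result becomes -133; next result becomes -133; next final value 133
132 != 133, so the rewrite changes behavior.
verdict: not equivalent; witness: base=-1, step=0


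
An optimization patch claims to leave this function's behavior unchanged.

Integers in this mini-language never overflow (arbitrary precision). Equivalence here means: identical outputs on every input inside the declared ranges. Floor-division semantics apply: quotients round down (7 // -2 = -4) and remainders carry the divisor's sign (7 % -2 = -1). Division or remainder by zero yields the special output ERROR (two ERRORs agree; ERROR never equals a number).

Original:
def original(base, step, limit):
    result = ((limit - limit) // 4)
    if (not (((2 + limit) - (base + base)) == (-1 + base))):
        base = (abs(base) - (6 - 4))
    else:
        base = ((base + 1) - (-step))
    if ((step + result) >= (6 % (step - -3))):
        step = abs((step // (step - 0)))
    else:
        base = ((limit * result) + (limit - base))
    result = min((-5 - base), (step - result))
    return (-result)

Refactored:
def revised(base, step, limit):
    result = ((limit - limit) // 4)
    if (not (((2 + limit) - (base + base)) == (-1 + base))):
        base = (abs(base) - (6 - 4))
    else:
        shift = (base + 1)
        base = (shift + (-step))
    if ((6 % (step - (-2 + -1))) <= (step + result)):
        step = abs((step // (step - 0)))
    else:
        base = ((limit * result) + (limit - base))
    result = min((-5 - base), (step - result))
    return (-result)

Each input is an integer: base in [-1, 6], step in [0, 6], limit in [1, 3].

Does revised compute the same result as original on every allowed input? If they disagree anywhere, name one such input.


Not equivalent: base=2, step=1, limit=3 separates them (4 vs 6).
original: result becomes 0; next (not (((2 + limit) - (base + base)) == (-1 + base))) evaluates to false; next base becomes 4; next ((step + result) >= (6 % (step - -3))) evaluates to false; next base becomes -1; next result becomes -4; next final value 4
revised: result becomes 0; next (not (((2 + limit) - (base + base)) == (-1 + base))) evaluates to false; next shift becomes 3; next base becomes 2; next ((6 % (step - (-2 + -1))) <= (step + result)) evaluates to false; next base becomes 1; next result becomes -6; next final value 6
verdict: not equivalent; witness: base=2, step=1, limit=3


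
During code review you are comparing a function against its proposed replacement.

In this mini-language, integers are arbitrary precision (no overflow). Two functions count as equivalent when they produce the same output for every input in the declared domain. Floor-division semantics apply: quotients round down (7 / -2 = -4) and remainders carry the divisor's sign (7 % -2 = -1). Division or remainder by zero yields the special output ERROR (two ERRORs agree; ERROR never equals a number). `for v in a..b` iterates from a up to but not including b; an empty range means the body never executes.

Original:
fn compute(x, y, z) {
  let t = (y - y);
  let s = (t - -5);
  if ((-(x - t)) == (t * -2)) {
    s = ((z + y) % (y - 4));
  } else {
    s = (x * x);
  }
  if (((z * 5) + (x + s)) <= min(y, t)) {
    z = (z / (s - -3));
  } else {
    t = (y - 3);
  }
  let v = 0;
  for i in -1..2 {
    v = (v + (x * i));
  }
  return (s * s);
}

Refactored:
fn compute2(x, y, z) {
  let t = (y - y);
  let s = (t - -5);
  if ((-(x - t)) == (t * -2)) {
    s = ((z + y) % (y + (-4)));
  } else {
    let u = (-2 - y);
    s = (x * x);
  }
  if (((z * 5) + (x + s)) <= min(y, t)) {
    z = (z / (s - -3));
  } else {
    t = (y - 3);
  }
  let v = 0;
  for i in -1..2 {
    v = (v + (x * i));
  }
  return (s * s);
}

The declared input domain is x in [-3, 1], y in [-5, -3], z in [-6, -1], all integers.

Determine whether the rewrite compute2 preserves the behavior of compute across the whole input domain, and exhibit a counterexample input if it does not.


Reading the diff, among the changes: statement counts differ; arithmetic usage differs; local variable names differ; constant usage differs.
Spot check at x=-1, y=-3, z=-6 — compute: t=0, then s=5, then ((-(x - t)) == (t * -2)) is false, then s=1, then (((z * 5) + (x + s)) <= min(y, t)) is true, then z=-2, then v=0, then (i=-1), then v=1, then (i=0), then v=1, then (i=1), then v=0, then returns 1. compute2: t=0, then s=5, then ((-(x - t)) == (t * -2)) is false, then u=1, then s=1, then (((z * 5) + (x + s)) <= min(y, t)) is true, then z=-2, then v=0, then (i=-1), then v=1, then (i=0), then v=1, then (i=1), then v=0, then returns 1. Both give 1.
Every one of the 90 inputs gives matching results.
verdict: equivalent


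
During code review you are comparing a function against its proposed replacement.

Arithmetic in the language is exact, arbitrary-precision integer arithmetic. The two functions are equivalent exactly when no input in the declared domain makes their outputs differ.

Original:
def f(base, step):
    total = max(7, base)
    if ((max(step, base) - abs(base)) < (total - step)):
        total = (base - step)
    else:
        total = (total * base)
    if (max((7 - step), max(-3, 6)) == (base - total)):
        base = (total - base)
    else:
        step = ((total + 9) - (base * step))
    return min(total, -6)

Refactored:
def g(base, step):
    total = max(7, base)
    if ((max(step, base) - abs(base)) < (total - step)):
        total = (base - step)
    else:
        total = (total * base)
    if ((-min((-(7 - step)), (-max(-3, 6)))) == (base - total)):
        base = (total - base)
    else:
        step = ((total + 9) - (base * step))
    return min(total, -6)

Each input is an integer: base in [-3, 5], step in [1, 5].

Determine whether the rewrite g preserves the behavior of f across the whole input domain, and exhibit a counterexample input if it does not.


This is a faithful refactor — min/max/abs usage differs, but the computed results match everywhere.
As a probe, take base=5, step=3: f runs total := 7 | ((max(step, base) - abs(base)) < (total - step)): true | total := 2 | (max((7 - step), max(-3, 6)) == (base - total)): false | step := -4 | result -6; g runs total := 7 | ((max(step, base) - abs(base)) < (total - step)): true | total := 2 | ((-min((-(7 - step)), (-max(-3, 6)))) == (base - total)): false | step := -4 | result -6; both end at -6.
Across all 45 domain points the two functions coincide.
verdict: equivalent


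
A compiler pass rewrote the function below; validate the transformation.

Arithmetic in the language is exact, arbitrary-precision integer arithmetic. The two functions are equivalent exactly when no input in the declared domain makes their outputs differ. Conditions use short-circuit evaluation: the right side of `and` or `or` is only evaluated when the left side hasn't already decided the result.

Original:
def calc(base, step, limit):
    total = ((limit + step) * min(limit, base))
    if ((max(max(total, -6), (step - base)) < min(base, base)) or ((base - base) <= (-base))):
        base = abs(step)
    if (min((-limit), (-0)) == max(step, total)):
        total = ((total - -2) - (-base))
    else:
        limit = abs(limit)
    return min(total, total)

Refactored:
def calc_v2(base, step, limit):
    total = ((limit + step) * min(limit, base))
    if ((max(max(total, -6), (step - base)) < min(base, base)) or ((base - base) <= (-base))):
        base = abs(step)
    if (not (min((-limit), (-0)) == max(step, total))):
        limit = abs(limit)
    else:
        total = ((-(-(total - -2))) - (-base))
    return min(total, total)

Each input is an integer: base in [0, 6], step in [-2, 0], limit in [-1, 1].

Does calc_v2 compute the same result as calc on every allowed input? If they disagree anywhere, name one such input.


The two are interchangeable: boolean connective usage differs, and every declared input agrees.
As a probe, take base=6, step=-2, limit=1: calc runs total := -1 | ((max(max(total, -6), (step - base)) < min(base, base)) or ((base - base) <= (-base))): true | base := 2 | (min((-limit), (-0)) == max(step, total)): true | total := 3 | result 3; calc_v2 runs total := -1 | ((max(max(total, -6), (step - base)) < min(base, base)) or ((base - base) <= (-base))): true | base := 2 | (not (min((-limit), (-0)) == max(step, total))): false | total := 3 | result 3; both end at 3.
An exhaustive pass over the 63 declared inputs shows identical outputs.
verdict: equivalent


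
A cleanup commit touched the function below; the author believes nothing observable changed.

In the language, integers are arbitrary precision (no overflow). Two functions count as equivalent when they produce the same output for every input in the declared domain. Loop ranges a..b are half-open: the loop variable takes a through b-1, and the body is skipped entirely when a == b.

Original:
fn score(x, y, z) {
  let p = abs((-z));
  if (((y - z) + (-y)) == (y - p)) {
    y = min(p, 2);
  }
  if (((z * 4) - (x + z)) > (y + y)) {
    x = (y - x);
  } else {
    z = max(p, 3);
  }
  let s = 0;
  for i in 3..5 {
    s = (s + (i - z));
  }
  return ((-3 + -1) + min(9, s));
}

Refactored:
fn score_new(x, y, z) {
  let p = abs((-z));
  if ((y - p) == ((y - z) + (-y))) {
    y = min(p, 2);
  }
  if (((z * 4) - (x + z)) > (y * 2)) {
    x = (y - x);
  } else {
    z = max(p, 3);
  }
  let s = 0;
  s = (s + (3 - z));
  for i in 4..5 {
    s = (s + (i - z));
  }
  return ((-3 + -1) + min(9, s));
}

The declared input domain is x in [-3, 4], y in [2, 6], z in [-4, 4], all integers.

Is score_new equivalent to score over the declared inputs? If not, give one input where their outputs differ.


The two are interchangeable: statement counts differ; also loop structure differs; also constant usage differs; also arithmetic usage differs, and every declared input agrees.
Tracing x=2, y=6, z=0: score: p=0, then (((y - z) + (-y)) == (y - p)) is false, then (((z * 4) - (x + z)) > (y + y)) is false, then z=3, then s=0, then (i=3), then s=0, then (i=4), then s=1, then returns -3 | score_new: p=0, then ((y - p) == ((y - z) + (-y))) is false, then (((z * 4) - (x + z)) > (y * 2)) is false, then z=3, then s=0, then s=0, then (i=4), then s=1, then returns -3 — matching result -3.
Sweeping the whole domain (360 inputs) finds no disagreement.
verdict: equivalent


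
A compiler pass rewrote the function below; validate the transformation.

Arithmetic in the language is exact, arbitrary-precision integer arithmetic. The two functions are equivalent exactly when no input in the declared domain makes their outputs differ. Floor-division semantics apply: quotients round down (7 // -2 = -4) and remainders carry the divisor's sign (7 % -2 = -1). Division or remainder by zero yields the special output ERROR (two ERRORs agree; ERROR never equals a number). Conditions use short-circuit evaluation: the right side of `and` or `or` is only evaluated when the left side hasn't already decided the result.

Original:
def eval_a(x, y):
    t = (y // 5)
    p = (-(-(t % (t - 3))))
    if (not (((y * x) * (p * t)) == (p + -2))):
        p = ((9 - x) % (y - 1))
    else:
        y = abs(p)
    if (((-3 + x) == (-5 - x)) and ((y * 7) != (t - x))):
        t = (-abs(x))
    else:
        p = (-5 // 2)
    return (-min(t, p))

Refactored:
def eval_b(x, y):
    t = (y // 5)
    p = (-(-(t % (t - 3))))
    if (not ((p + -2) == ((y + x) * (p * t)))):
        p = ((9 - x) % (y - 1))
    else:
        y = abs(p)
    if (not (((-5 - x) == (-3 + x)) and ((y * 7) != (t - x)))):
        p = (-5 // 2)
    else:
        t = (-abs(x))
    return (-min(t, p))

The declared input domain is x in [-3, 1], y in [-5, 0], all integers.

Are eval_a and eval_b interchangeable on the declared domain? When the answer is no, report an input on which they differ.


Consider the input x=-1, y=-2.
eval_a: t becomes -1; next p becomes -1; next (not (((y * x) * (p * t)) == (p + -2))) evaluates to true; next p becomes -2; next (((-3 + x) == (-5 - x)) and ((y * 7) != (t - x))) evaluates to true; next t becomes -1; next final value 2
eval_b: t becomes -1; next p becomes -1; next (not ((p + -2) == ((y + x) * (p * t)))) evaluates to false; next y becomes 1; next (not (((-5 - x) == (-3 + x)) and ((y * 7) != (t - x)))) evaluates to false; next t becomes -1; next final value 1
2 vs 1 — the two versions disagree here.
verdict: not equivalent; witness: x=-1, y=-2


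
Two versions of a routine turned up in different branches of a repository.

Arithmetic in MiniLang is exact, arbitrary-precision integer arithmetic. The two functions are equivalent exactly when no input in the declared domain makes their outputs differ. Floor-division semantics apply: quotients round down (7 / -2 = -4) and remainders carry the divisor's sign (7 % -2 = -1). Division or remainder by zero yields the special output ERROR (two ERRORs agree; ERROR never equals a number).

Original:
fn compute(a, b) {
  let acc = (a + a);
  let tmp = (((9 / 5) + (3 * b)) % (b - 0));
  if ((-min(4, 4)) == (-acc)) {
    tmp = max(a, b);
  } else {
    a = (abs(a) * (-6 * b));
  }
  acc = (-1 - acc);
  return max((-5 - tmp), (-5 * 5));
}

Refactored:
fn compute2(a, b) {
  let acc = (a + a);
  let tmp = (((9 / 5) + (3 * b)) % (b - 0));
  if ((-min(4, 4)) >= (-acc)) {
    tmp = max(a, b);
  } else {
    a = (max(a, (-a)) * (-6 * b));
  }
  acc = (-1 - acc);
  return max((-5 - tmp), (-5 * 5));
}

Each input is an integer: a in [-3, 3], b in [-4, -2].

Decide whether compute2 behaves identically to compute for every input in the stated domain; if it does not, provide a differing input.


The rewrite breaks on a=3, b=-4, where the results are -2 and -8.
compute: acc := 6 | tmp := -3 | ((-min(4, 4)) == (-acc)): false | a := 72 | acc := -7 | result -2
compute2: acc := 6 | tmp := -3 | ((-min(4, 4)) >= (-acc)): true | tmp := 3 | acc := -7 | result -8
verdict: not equivalent; witness: a=3, b=-4


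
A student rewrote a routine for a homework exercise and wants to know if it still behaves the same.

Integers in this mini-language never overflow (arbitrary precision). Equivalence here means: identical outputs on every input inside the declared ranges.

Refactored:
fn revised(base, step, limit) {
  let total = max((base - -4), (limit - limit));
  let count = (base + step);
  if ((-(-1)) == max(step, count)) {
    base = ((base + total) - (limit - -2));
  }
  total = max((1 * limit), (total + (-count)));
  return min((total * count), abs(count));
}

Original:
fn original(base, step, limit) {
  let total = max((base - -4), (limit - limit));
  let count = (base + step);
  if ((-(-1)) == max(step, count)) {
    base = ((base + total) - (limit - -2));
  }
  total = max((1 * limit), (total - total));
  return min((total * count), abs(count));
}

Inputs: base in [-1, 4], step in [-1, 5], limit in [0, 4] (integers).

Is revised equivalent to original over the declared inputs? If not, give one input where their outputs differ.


These are not equivalent — on base=-1, step=-1, limit=0 the outputs split (0 vs -10).
original: total=3, then count=-2, then ((-(-1)) == max(step, count)) is false, then total=0, then returns 0
revised: total=3, then count=-2, then ((-(-1)) == max(step, count)) is false, then total=5, then returns -10
verdict: not equivalent; witness: base=-1, step=-1, limit=0


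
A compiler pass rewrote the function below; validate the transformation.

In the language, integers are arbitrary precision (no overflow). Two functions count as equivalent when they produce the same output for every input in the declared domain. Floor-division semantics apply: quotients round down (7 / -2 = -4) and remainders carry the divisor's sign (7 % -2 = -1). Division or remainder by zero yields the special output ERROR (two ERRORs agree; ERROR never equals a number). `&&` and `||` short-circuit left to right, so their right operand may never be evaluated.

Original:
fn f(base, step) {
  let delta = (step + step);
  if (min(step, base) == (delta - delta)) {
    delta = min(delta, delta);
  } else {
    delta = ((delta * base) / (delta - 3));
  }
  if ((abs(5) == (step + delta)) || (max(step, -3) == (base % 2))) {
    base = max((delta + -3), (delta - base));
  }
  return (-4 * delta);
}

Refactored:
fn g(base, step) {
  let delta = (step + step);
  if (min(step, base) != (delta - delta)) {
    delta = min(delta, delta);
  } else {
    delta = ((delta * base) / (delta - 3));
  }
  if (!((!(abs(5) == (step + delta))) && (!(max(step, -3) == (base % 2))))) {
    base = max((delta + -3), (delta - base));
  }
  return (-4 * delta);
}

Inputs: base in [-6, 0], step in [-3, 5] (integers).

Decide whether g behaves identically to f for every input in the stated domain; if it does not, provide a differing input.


Take base=-6, step=-3.
f: delta := -6 | (min(step, base) == (delta - delta)): false | delta := -4 | ((abs(5) == (step + delta)) || (max(step, -3) == (base % 2))): false | result 16
g: delta := -6 | (min(step, base) != (delta - delta)): true | delta := -6 | (!((!(abs(5) == (step + delta))) && (!(max(step, -3) == (base % 2))))): false | result 24
16 against 24: the behavior changed.
verdict: not equivalent; witness: base=-6, step=-3


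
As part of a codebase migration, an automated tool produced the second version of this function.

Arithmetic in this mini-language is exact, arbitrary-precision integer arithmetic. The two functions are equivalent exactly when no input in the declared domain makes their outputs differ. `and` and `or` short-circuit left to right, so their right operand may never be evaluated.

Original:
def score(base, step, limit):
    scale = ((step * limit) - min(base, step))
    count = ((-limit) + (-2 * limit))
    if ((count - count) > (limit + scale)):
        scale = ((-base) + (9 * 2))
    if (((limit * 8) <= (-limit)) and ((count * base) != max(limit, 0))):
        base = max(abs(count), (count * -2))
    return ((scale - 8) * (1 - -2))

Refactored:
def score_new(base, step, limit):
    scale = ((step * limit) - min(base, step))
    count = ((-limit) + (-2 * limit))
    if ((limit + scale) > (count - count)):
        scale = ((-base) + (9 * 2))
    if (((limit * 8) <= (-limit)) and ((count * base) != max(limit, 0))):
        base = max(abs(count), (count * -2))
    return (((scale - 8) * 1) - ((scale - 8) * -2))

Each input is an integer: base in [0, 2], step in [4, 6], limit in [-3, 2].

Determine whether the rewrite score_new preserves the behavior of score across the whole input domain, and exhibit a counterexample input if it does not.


The rewrite breaks on base=0, step=4, limit=-3, where the results are 30 and -60.
score: scale = -12; count = 9; ((count - count) > (limit + scale)) -> true; scale = 18; (((limit * 8) <= (-limit)) and ((count * base) != max(limit, 0))) -> false; return 30
score_new: scale = -12; count = 9; ((limit + scale) > (count - count)) -> false; (((limit * 8) <= (-limit)) and ((count * base) != max(limit, 0))) -> false; return -60
verdict: not equivalent; witness: base=0, step=4, limit=-3


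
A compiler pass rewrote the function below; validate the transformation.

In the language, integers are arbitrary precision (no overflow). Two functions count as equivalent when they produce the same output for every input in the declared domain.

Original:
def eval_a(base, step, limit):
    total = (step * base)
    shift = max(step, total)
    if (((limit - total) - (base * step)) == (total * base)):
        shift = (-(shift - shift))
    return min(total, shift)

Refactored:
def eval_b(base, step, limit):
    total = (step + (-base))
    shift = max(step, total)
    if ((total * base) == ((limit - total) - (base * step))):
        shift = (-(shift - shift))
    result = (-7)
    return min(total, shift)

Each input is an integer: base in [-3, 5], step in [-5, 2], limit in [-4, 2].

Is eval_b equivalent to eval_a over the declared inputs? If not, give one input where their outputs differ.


These are not equivalent — on base=-3, step=-5, limit=-4 the outputs split (15 vs -2).
eval_a: total=15, then shift=15, then (((limit - total) - (base * step)) == (total * base)) is false, then returns 15
eval_b: total=-2, then shift=-2, then ((total * base) == ((limit - total) - (base * step))) is false, then result=-7, then returns -2
verdict: not equivalent; witness: base=-3, step=-5, limit=-4


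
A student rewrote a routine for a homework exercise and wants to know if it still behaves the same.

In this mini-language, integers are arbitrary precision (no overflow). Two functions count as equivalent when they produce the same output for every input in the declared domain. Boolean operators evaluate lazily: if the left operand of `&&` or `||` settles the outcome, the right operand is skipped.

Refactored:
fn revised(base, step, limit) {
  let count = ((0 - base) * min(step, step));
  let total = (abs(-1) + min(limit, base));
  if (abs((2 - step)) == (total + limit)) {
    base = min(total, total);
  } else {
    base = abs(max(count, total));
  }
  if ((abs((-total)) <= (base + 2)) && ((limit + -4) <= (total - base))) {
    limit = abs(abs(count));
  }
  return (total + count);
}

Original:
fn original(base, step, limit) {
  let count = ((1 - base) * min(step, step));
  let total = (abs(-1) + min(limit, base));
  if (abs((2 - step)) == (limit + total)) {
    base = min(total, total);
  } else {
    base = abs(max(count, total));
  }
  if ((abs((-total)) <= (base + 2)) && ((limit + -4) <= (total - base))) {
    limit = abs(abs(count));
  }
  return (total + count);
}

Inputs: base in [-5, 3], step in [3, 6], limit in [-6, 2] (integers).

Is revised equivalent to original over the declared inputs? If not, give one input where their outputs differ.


Input base=-5, step=3, limit=-6: 13 from original versus 10 from revised.
verdict: not equivalent; witness: base=-5, step=3, limit=-6


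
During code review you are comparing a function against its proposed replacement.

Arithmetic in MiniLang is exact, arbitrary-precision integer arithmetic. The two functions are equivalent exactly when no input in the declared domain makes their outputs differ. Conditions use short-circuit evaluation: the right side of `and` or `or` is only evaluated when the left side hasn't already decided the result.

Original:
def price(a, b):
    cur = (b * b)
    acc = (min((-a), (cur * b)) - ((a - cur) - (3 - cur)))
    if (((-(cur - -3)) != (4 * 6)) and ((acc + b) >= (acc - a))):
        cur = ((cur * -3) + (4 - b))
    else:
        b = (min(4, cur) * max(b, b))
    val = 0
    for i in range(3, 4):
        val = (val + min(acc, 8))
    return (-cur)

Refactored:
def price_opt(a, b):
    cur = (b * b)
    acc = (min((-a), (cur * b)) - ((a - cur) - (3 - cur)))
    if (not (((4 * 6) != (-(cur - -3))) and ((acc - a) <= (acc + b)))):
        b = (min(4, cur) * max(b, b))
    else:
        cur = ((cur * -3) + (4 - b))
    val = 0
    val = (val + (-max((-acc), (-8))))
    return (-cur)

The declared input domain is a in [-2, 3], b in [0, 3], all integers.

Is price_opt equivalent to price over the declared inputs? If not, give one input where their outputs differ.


Comparing the listings, the differences include: local variable names differ; boolean connective usage differs; comparison usage differs; loop structure differs; statement counts differ; min/max/abs usage differs.
One worked example (a=-2, b=1) — price: cur = 1; acc = 6; (((-(cur - -3)) != (4 * 6)) and ((acc + b) >= (acc - a))) -> false; b = 1; val = 0; [i=3]; val = 6; return -1; price_opt: cur = 1; acc = 6; (not (((4 * 6) != (-(cur - -3))) and ((acc - a) <= (acc + b)))) -> true; b = 1; val = 0; val = 6; return -1; agreement on -1.
Checked all 24 inputs in the declared domain: the outputs agree on every one.
verdict: equivalent


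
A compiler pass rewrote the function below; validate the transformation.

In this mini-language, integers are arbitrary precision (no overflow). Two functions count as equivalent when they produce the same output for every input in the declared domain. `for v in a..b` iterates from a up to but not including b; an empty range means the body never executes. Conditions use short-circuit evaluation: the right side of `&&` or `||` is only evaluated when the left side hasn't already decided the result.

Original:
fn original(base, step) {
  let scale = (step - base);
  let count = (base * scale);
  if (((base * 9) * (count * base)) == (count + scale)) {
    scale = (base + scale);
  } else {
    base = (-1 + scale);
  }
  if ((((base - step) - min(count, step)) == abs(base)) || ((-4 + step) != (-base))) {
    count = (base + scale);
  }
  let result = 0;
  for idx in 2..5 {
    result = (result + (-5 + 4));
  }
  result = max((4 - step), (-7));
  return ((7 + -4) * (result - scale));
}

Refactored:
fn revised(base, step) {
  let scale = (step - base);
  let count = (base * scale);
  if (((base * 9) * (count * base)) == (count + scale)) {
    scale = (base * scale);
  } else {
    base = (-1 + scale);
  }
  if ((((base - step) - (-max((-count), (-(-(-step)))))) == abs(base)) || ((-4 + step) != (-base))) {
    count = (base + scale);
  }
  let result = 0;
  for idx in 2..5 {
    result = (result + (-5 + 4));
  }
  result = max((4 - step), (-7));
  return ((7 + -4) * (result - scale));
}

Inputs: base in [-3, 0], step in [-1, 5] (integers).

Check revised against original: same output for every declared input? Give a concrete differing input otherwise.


Not equivalent: base=-1, step=-1 separates them (18 vs 15).
original: scale=0, then count=0, then (((base * 9) * (count * base)) == (count + scale)) is true, then scale=-1, then ((((base - step) - min(count, step)) == abs(base)) || ((-4 + step) != (-base))) is true, then count=-2, then result=0, then (idx=2), then result=-1, then (idx=3), then result=-2, then (idx=4), then result=-3, then result=5, then returns 18
revised: scale=0, then count=0, then (((base * 9) * (count * base)) == (count + scale)) is true, then scale=0, then ((((base - step) - (-max((-count), (-(-(-step)))))) == abs(base)) || ((-4 + step) != (-base))) is true, then count=-1, then result=0, then (idx=2), then result=-1, then (idx=3), then result=-2, then (idx=4), then result=-3, then result=5, then returns 15
verdict: not equivalent; witness: base=-1, step=-1
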